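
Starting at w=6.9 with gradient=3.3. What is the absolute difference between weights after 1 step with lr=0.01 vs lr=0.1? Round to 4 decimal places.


With lr=0.01: w_new = 6.9 - 0.01 * 3.3 = 6.867
With lr=0.1: w_new = 6.9 - 0.1 * 3.3 = 6.57
Absolute difference = |6.867 - 6.57|
= 0.2970

0.2970


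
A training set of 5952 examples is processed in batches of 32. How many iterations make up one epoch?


Iterations per epoch = dataset_size / batch_size
= 5952 / 32
= 186

186


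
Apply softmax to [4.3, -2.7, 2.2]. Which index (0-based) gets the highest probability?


Softmax is a monotonic transformation, so it preserves the argmax.
We need to find the index of the maximum logit.
Index 0: 4.3
Index 1: -2.7
Index 2: 2.2
Maximum logit = 4.3 at index 0

0


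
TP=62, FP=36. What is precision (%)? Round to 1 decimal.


Precision = TP / (TP + FP) * 100
= 62 / (62 + 36)
= 62 / 98
= 0.6327
= 63.3%

63.3


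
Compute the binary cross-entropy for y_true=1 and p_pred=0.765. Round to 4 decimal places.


For y=1: Loss = -log(p)
= -log(0.765)
= -(-0.2679)
= 0.2679

0.2679


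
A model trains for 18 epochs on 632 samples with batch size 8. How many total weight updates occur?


Iterations per epoch = 632 / 8 = 79
Total updates = iterations_per_epoch * epochs
= 79 * 18
= 1422

1422


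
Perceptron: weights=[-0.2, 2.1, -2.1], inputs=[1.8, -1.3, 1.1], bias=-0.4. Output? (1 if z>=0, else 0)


z = w . x + b
= -0.2*1.8 + 2.1*-1.3 + -2.1*1.1 + -0.4
= -0.36 + -2.73 + -2.31 + -0.4
= -5.4 + -0.4
= -5.8
Since z = -5.8 < 0, output = 0

0


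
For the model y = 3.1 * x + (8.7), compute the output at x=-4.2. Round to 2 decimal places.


y = 3.1 * -4.2 + (8.7)
= -13.02 + (8.7)
= -4.32

-4.32


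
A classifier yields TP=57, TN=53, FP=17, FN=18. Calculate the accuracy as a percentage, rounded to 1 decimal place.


Accuracy = (TP + TN) / (TP + TN + FP + FN) * 100
= (57 + 53) / (57 + 53 + 17 + 18)
= 110 / 145
= 0.7586
= 75.9%

75.9


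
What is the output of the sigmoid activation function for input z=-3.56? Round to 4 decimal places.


sigmoid(z) = 1 / (1 + exp(-z))
exp(-(-3.56)) = exp(3.56) = 35.1632
1 + 35.1632 = 36.1632
1 / 36.1632 = 0.0277

0.0277


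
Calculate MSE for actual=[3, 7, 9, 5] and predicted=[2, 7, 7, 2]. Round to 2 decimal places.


Differences: [1, 0, 2, 3]
Squared errors: [1, 0, 4, 9]
Sum of squared errors = 14
MSE = 14 / 4 = 3.50

3.50


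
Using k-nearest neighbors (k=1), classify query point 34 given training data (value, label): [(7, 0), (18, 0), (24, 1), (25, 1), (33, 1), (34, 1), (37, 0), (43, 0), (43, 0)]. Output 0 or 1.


Distances from query 34:
Point 34 (class 1): distance = 0
K=1 nearest neighbors: classes = [1]
Votes for class 1: 1 / 1
Majority vote => class 1

1


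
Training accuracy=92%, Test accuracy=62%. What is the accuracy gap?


Gap = train_accuracy - test_accuracy
= 92 - 62
= 30%
This large gap strongly indicates overfitting.

30


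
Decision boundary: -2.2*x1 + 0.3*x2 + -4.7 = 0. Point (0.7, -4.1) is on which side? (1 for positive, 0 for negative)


Compute -2.2 * 0.7 + 0.3 * -4.1 + -4.7
= -1.54 + -1.23 + -4.7
= -7.47
Since -7.47 < 0, the point is on the negative side.

0


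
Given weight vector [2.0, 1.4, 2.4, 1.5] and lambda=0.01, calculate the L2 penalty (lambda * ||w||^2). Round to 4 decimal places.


Squaring each weight:
2.0^2 = 4.0
1.4^2 = 1.96
2.4^2 = 5.76
1.5^2 = 2.25
Sum of squares = 13.97
Penalty = 0.01 * 13.97 = 0.1397

0.1397


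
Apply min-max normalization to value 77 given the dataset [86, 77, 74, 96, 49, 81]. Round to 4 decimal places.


Min = 49, Max = 96
Range = 96 - 49 = 47
Scaled = (x - min) / (max - min)
= (77 - 49) / 47
= 28 / 47
= 0.5957

0.5957


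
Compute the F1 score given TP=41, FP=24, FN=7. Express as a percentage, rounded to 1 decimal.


Precision = TP / (TP + FP) = 41 / 65 = 0.6308
Recall = TP / (TP + FN) = 41 / 48 = 0.8542
F1 = 2 * P * R / (P + R)
= 2 * 0.6308 * 0.8542 / (0.6308 + 0.8542)
= 1.0776 / 1.4849
= 0.7257
As percentage: 72.6%

72.6


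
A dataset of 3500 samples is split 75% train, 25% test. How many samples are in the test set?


Train samples = 3500 * 75% = 2625
Test samples = 3500 - 2625
= 875

875


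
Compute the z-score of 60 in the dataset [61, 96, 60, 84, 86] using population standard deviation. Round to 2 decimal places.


Mean = (61 + 96 + 60 + 84 + 86) / 5 = 77.4
Variance = sum((x_i - mean)^2) / n = 207.04
Std = sqrt(207.04) = 14.3889
Z = (x - mean) / std
= (60 - 77.4) / 14.3889
= -17.4 / 14.3889
= -1.21

-1.21


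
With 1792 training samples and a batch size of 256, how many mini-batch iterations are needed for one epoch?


Iterations per epoch = dataset_size / batch_size
= 1792 / 256
= 7

7


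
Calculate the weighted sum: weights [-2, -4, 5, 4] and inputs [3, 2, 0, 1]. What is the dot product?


Element-wise products:
-2 * 3 = -6
-4 * 2 = -8
5 * 0 = 0
4 * 1 = 4
Sum = -6 + -8 + 0 + 4
= -10

-10


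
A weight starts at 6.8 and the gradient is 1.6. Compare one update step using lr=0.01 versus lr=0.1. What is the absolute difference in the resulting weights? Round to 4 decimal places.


With lr=0.01: w_new = 6.8 - 0.01 * 1.6 = 6.784
With lr=0.1: w_new = 6.8 - 0.1 * 1.6 = 6.64
Absolute difference = |6.784 - 6.64|
= 0.1440

0.1440


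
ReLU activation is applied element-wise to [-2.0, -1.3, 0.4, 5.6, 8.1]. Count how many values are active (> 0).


ReLU(x) = max(0, x) for each element:
ReLU(-2.0) = 0
ReLU(-1.3) = 0
ReLU(0.4) = 0.4
ReLU(5.6) = 5.6
ReLU(8.1) = 8.1
Active neurons (>0): 3

3


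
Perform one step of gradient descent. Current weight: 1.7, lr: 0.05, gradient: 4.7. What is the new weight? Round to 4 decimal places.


w_new = w_old - lr * gradient
= 1.7 - 0.05 * 4.7
= 1.7 - (0.235)
= 1.4650

1.4650


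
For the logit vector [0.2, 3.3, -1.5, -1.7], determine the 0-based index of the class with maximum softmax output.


Softmax is a monotonic transformation, so it preserves the argmax.
We need to find the index of the maximum logit.
Index 0: 0.2
Index 1: 3.3
Index 2: -1.5
Index 3: -1.7
Maximum logit = 3.3 at index 1

1


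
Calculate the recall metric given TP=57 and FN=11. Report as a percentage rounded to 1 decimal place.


Recall = TP / (TP + FN) * 100
= 57 / (57 + 11)
= 57 / 68
= 0.8382
= 83.8%

83.8


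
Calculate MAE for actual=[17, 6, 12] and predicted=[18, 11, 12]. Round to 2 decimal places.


Absolute errors: [1, 5, 0]
Sum of absolute errors = 6
MAE = 6 / 3 = 2.00

2.00


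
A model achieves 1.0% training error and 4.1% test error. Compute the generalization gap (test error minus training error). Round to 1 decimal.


Generalization gap = test_error - train_error
= 4.1 - 1.0
= 3.1%
A moderate gap.

3.1


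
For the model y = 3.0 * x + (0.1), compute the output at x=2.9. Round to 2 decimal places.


y = 3.0 * 2.9 + (0.1)
= 8.7 + (0.1)
= 8.80

8.80


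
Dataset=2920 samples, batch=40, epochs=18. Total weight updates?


Iterations per epoch = 2920 / 40 = 73
Total updates = iterations_per_epoch * epochs
= 73 * 18
= 1314

1314


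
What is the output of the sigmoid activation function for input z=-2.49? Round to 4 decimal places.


sigmoid(z) = 1 / (1 + exp(-z))
exp(-(-2.49)) = exp(2.49) = 12.0613
1 + 12.0613 = 13.0613
1 / 13.0613 = 0.0766

0.0766


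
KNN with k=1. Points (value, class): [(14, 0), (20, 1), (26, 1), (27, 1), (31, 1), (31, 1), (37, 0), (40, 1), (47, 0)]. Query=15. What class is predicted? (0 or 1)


Distances from query 15:
Point 14 (class 0): distance = 1
K=1 nearest neighbors: classes = [0]
Votes for class 1: 0 / 1
Majority vote => class 0

0


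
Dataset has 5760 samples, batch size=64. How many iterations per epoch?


Iterations per epoch = dataset_size / batch_size
= 5760 / 64
= 90

90


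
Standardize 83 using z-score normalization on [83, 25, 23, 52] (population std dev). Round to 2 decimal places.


Mean = (83 + 25 + 23 + 52) / 4 = 45.75
Variance = sum((x_i - mean)^2) / n = 593.6875
Std = sqrt(593.6875) = 24.3657
Z = (x - mean) / std
= (83 - 45.75) / 24.3657
= 37.25 / 24.3657
= 1.53

1.53


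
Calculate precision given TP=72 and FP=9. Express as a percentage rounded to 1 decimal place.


Precision = TP / (TP + FP) * 100
= 72 / (72 + 9)
= 72 / 81
= 0.8889
= 88.9%

88.9


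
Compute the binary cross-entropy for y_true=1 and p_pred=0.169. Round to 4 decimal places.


For y=1: Loss = -log(p)
= -log(0.169)
= -(-1.7779)
= 1.7779

1.7779


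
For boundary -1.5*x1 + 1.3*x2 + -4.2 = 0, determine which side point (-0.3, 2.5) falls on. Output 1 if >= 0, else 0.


Compute -1.5 * -0.3 + 1.3 * 2.5 + -4.2
= 0.45 + 3.25 + -4.2
= -0.5
Since -0.5 < 0, the point is on the negative side.

0


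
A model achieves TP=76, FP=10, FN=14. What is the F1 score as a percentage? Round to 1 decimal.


Precision = TP / (TP + FP) = 76 / 86 = 0.8837
Recall = TP / (TP + FN) = 76 / 90 = 0.8444
F1 = 2 * P * R / (P + R)
= 2 * 0.8837 * 0.8444 / (0.8837 + 0.8444)
= 1.4925 / 1.7282
= 0.8636
As percentage: 86.4%

86.4


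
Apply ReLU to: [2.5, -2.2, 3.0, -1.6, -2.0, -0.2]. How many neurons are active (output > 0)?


ReLU(x) = max(0, x) for each element:
ReLU(2.5) = 2.5
ReLU(-2.2) = 0
ReLU(3.0) = 3.0
ReLU(-1.6) = 0
ReLU(-2.0) = 0
ReLU(-0.2) = 0
Active neurons (>0): 2

2


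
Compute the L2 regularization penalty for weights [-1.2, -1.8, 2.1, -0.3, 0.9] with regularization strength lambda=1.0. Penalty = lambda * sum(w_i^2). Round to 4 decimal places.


Squaring each weight:
(-1.2)^2 = 1.44
(-1.8)^2 = 3.24
2.1^2 = 4.41
(-0.3)^2 = 0.09
0.9^2 = 0.81
Sum of squares = 9.99
Penalty = 1.0 * 9.99 = 9.9900

9.9900


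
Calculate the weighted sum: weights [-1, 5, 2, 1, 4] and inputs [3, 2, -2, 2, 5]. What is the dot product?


Element-wise products:
-1 * 3 = -3
5 * 2 = 10
2 * -2 = -4
1 * 2 = 2
4 * 5 = 20
Sum = -3 + 10 + -4 + 2 + 20
= 25

25


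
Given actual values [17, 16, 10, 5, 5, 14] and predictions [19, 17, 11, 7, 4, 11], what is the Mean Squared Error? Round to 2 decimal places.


Differences: [-2, -1, -1, -2, 1, 3]
Squared errors: [4, 1, 1, 4, 1, 9]
Sum of squared errors = 20
MSE = 20 / 6 = 3.33

3.33


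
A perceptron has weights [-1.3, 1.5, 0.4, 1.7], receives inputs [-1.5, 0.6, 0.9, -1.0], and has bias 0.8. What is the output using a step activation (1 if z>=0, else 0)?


z = w . x + b
= -1.3*-1.5 + 1.5*0.6 + 0.4*0.9 + 1.7*-1.0 + 0.8
= 1.95 + 0.9 + 0.36 + -1.7 + 0.8
= 1.51 + 0.8
= 2.31
Since z = 2.31 >= 0, output = 1

1


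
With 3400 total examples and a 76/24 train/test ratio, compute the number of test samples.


Train samples = 3400 * 76% = 2584
Test samples = 3400 - 2584
= 816

816


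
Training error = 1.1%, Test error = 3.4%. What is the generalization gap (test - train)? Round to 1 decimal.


Generalization gap = test_error - train_error
= 3.4 - 1.1
= 2.3%
A moderate gap.

2.3


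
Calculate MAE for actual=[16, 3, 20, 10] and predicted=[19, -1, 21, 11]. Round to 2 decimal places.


Absolute errors: [3, 4, 1, 1]
Sum of absolute errors = 9
MAE = 9 / 4 = 2.25

2.25


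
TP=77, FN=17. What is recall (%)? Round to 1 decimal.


Recall = TP / (TP + FN) * 100
= 77 / (77 + 17)
= 77 / 94
= 0.8191
= 81.9%

81.9


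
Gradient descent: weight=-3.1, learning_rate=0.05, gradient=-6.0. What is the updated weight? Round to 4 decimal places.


w_new = w_old - lr * gradient
= -3.1 - 0.05 * -6.0
= -3.1 - (-0.3)
= -2.8000

-2.8000


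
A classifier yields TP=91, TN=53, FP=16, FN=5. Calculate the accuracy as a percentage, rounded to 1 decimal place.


Accuracy = (TP + TN) / (TP + TN + FP + FN) * 100
= (91 + 53) / (91 + 53 + 16 + 5)
= 144 / 165
= 0.8727
= 87.3%

87.3


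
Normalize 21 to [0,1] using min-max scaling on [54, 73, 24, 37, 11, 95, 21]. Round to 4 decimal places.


Min = 11, Max = 95
Range = 95 - 11 = 84
Scaled = (x - min) / (max - min)
= (21 - 11) / 84
= 10 / 84
= 0.1190

0.1190


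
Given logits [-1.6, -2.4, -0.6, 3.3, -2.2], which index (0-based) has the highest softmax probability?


Softmax is a monotonic transformation, so it preserves the argmax.
We need to find the index of the maximum logit.
Index 0: -1.6
Index 1: -2.4
Index 2: -0.6
Index 3: 3.3
Index 4: -2.2
Maximum logit = 3.3 at index 3

3


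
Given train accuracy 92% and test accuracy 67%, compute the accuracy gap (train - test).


Gap = train_accuracy - test_accuracy
= 92 - 67
= 25%
This large gap strongly indicates overfitting.

25


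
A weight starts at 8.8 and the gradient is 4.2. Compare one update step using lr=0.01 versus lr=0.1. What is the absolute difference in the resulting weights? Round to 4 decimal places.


With lr=0.01: w_new = 8.8 - 0.01 * 4.2 = 8.758
With lr=0.1: w_new = 8.8 - 0.1 * 4.2 = 8.38
Absolute difference = |8.758 - 8.38|
= 0.3780

0.3780


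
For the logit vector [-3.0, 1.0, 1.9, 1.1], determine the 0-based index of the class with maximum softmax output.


Softmax is a monotonic transformation, so it preserves the argmax.
We need to find the index of the maximum logit.
Index 0: -3.0
Index 1: 1.0
Index 2: 1.9
Index 3: 1.1
Maximum logit = 1.9 at index 2

2


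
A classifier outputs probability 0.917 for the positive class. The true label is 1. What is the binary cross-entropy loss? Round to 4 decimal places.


For y=1: Loss = -log(p)
= -log(0.917)
= -(-0.0866)
= 0.0866

0.0866


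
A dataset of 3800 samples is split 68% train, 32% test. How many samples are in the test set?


Train samples = 3800 * 68% = 2584
Test samples = 3800 - 2584
= 1216

1216


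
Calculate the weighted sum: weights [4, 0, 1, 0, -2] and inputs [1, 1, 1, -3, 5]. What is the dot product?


Element-wise products:
4 * 1 = 4
0 * 1 = 0
1 * 1 = 1
0 * -3 = 0
-2 * 5 = -10
Sum = 4 + 0 + 1 + 0 + -10
= -5

-5


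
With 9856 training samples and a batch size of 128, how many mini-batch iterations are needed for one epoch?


Iterations per epoch = dataset_size / batch_size
= 9856 / 128
= 77

77


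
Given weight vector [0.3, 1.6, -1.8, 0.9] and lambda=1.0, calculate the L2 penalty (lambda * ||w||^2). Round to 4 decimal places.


Squaring each weight:
0.3^2 = 0.09
1.6^2 = 2.56
(-1.8)^2 = 3.24
0.9^2 = 0.81
Sum of squares = 6.7
Penalty = 1.0 * 6.7 = 6.7000

6.7000


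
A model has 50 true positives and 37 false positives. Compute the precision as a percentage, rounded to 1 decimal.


Precision = TP / (TP + FP) * 100
= 50 / (50 + 37)
= 50 / 87
= 0.5747
= 57.5%

57.5


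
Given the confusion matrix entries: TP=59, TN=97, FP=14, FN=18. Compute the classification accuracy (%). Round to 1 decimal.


Accuracy = (TP + TN) / (TP + TN + FP + FN) * 100
= (59 + 97) / (59 + 97 + 14 + 18)
= 156 / 188
= 0.8298
= 83.0%

83.0


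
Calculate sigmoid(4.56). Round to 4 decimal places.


sigmoid(z) = 1 / (1 + exp(-z))
exp(-(4.56)) = exp(-4.56) = 0.0105
1 + 0.0105 = 1.0105
1 / 1.0105 = 0.9896

0.9896


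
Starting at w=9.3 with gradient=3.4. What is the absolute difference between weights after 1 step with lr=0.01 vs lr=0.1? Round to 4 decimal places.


With lr=0.01: w_new = 9.3 - 0.01 * 3.4 = 9.266
With lr=0.1: w_new = 9.3 - 0.1 * 3.4 = 8.96
Absolute difference = |9.266 - 8.96|
= 0.3060

0.3060


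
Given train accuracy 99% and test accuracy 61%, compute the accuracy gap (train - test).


Gap = train_accuracy - test_accuracy
= 99 - 61
= 38%
This large gap strongly indicates overfitting.

38


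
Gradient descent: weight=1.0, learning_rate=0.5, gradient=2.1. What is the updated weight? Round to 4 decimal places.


w_new = w_old - lr * gradient
= 1.0 - 0.5 * 2.1
= 1.0 - (1.05)
= -0.0500

-0.0500


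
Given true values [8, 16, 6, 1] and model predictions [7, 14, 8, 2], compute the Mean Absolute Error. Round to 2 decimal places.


Absolute errors: [1, 2, 2, 1]
Sum of absolute errors = 6
MAE = 6 / 4 = 1.50

1.50


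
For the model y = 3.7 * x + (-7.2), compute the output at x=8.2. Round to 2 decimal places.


y = 3.7 * 8.2 + (-7.2)
= 30.34 + (-7.2)
= 23.14

23.14


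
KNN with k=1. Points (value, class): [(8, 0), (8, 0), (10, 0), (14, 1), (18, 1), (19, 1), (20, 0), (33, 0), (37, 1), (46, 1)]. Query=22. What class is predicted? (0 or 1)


Distances from query 22:
Point 20 (class 0): distance = 2
K=1 nearest neighbors: classes = [0]
Votes for class 1: 0 / 1
Majority vote => class 0

0


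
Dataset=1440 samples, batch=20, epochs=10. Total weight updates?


Iterations per epoch = 1440 / 20 = 72
Total updates = iterations_per_epoch * epochs
= 72 * 10
= 720

720


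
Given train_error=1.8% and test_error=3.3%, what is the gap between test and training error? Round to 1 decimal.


Generalization gap = test_error - train_error
= 3.3 - 1.8
= 1.5%
A small gap suggests good generalization.

1.5


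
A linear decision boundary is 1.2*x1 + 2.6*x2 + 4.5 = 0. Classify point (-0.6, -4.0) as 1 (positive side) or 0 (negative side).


Compute 1.2 * -0.6 + 2.6 * -4.0 + 4.5
= -0.72 + -10.4 + 4.5
= -6.62
Since -6.62 < 0, the point is on the negative side.

0


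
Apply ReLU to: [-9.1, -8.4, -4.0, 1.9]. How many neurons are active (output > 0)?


ReLU(x) = max(0, x) for each element:
ReLU(-9.1) = 0
ReLU(-8.4) = 0
ReLU(-4.0) = 0
ReLU(1.9) = 1.9
Active neurons (>0): 1

1


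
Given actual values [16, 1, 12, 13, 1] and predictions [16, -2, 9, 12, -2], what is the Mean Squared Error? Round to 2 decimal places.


Differences: [0, 3, 3, 1, 3]
Squared errors: [0, 9, 9, 1, 9]
Sum of squared errors = 28
MSE = 28 / 5 = 5.60

5.60


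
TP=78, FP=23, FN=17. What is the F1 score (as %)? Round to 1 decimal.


Precision = TP / (TP + FP) = 78 / 101 = 0.7723
Recall = TP / (TP + FN) = 78 / 95 = 0.8211
F1 = 2 * P * R / (P + R)
= 2 * 0.7723 * 0.8211 / (0.7723 + 0.8211)
= 1.2682 / 1.5933
= 0.7959
As percentage: 79.6%

79.6


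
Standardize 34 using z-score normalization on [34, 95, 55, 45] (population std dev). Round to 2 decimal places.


Mean = (34 + 95 + 55 + 45) / 4 = 57.25
Variance = sum((x_i - mean)^2) / n = 530.1875
Std = sqrt(530.1875) = 23.0258
Z = (x - mean) / std
= (34 - 57.25) / 23.0258
= -23.25 / 23.0258
= -1.01

-1.01


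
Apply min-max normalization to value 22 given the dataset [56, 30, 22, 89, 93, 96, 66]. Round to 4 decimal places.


Min = 22, Max = 96
Range = 96 - 22 = 74
Scaled = (x - min) / (max - min)
= (22 - 22) / 74
= 0 / 74
= 0.0000

0.0000


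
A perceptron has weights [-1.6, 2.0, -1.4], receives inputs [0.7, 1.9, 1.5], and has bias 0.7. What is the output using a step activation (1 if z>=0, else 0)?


z = w . x + b
= -1.6*0.7 + 2.0*1.9 + -1.4*1.5 + 0.7
= -1.12 + 3.8 + -2.1 + 0.7
= 0.58 + 0.7
= 1.28
Since z = 1.28 >= 0, output = 1

1


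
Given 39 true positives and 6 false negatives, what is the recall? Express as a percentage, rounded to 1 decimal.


Recall = TP / (TP + FN) * 100
= 39 / (39 + 6)
= 39 / 45
= 0.8667
= 86.7%

86.7


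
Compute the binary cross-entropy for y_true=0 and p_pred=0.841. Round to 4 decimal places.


For y=0: Loss = -log(1-p)
= -log(1 - 0.841)
= -log(0.159)
= -(-1.8389)
= 1.8389

1.8389


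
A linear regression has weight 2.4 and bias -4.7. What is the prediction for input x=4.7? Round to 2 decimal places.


y = 2.4 * 4.7 + (-4.7)
= 11.28 + (-4.7)
= 6.58

6.58


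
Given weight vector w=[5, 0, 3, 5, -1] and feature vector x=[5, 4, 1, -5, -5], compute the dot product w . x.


Element-wise products:
5 * 5 = 25
0 * 4 = 0
3 * 1 = 3
5 * -5 = -25
-1 * -5 = 5
Sum = 25 + 0 + 3 + -25 + 5
= 8

8


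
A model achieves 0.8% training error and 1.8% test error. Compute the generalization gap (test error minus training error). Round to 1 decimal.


Generalization gap = test_error - train_error
= 1.8 - 0.8
= 1.0%
A small gap suggests good generalization.

1.0


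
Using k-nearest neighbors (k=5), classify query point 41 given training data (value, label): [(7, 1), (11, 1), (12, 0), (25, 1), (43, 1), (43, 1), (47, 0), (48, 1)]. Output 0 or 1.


Distances from query 41:
Point 43 (class 1): distance = 2
Point 43 (class 1): distance = 2
Point 47 (class 0): distance = 6
Point 48 (class 1): distance = 7
Point 25 (class 1): distance = 16
K=5 nearest neighbors: classes = [1, 1, 0, 1, 1]
Votes for class 1: 4 / 5
Majority vote => class 1

1


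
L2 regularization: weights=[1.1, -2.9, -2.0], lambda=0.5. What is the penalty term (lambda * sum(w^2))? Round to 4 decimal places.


Squaring each weight:
1.1^2 = 1.21
(-2.9)^2 = 8.41
(-2.0)^2 = 4.0
Sum of squares = 13.62
Penalty = 0.5 * 13.62 = 6.8100

6.8100


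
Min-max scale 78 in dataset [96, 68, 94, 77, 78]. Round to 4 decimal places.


Min = 68, Max = 96
Range = 96 - 68 = 28
Scaled = (x - min) / (max - min)
= (78 - 68) / 28
= 10 / 28
= 0.3571

0.3571


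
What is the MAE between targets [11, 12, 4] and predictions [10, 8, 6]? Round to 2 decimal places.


Absolute errors: [1, 4, 2]
Sum of absolute errors = 7
MAE = 7 / 3 = 2.33

2.33


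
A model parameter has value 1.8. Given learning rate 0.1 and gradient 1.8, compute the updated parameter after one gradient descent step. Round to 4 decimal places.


w_new = w_old - lr * gradient
= 1.8 - 0.1 * 1.8
= 1.8 - (0.18)
= 1.6200

1.6200


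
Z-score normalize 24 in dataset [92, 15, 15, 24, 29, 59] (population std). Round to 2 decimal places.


Mean = (92 + 15 + 15 + 24 + 29 + 59) / 6 = 39.0
Variance = sum((x_i - mean)^2) / n = 781.0
Std = sqrt(781.0) = 27.9464
Z = (x - mean) / std
= (24 - 39.0) / 27.9464
= -15.0 / 27.9464
= -0.54

-0.54


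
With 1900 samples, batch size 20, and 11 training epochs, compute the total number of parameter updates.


Iterations per epoch = 1900 / 20 = 95
Total updates = iterations_per_epoch * epochs
= 95 * 11
= 1045

1045


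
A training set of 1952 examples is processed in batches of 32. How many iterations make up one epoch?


Iterations per epoch = dataset_size / batch_size
= 1952 / 32
= 61

61


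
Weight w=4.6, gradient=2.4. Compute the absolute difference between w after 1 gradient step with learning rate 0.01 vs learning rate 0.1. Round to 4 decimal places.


With lr=0.01: w_new = 4.6 - 0.01 * 2.4 = 4.576
With lr=0.1: w_new = 4.6 - 0.1 * 2.4 = 4.36
Absolute difference = |4.576 - 4.36|
= 0.2160

0.2160


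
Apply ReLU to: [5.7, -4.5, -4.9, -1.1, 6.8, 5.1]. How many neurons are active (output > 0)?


ReLU(x) = max(0, x) for each element:
ReLU(5.7) = 5.7
ReLU(-4.5) = 0
ReLU(-4.9) = 0
ReLU(-1.1) = 0
ReLU(6.8) = 6.8
ReLU(5.1) = 5.1
Active neurons (>0): 3

3


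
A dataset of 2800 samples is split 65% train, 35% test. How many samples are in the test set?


Train samples = 2800 * 65% = 1820
Test samples = 2800 - 1820
= 980

980


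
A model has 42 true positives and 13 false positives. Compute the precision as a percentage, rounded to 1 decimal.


Precision = TP / (TP + FP) * 100
= 42 / (42 + 13)
= 42 / 55
= 0.7636
= 76.4%

76.4


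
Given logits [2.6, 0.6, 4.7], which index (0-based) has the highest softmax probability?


Softmax is a monotonic transformation, so it preserves the argmax.
We need to find the index of the maximum logit.
Index 0: 2.6
Index 1: 0.6
Index 2: 4.7
Maximum logit = 4.7 at index 2

2


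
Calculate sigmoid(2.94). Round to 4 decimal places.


sigmoid(z) = 1 / (1 + exp(-z))
exp(-(2.94)) = exp(-2.94) = 0.0529
1 + 0.0529 = 1.0529
1 / 1.0529 = 0.9498

0.9498


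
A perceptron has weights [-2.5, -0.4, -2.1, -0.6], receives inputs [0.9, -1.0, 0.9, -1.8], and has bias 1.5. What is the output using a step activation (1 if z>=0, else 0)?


z = w . x + b
= -2.5*0.9 + -0.4*-1.0 + -2.1*0.9 + -0.6*-1.8 + 1.5
= -2.25 + 0.4 + -1.89 + 1.08 + 1.5
= -2.66 + 1.5
= -1.16
Since z = -1.16 < 0, output = 0

0


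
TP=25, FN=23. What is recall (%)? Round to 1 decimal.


Recall = TP / (TP + FN) * 100
= 25 / (25 + 23)
= 25 / 48
= 0.5208
= 52.1%

52.1


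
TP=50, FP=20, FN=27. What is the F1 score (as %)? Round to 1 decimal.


Precision = TP / (TP + FP) = 50 / 70 = 0.7143
Recall = TP / (TP + FN) = 50 / 77 = 0.6494
F1 = 2 * P * R / (P + R)
= 2 * 0.7143 * 0.6494 / (0.7143 + 0.6494)
= 0.9276 / 1.3636
= 0.6803
As percentage: 68.0%

68.0


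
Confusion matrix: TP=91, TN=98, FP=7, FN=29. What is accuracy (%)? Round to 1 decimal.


Accuracy = (TP + TN) / (TP + TN + FP + FN) * 100
= (91 + 98) / (91 + 98 + 7 + 29)
= 189 / 225
= 0.84
= 84.0%

84.0


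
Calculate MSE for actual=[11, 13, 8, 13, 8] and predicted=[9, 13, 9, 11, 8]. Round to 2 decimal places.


Differences: [2, 0, -1, 2, 0]
Squared errors: [4, 0, 1, 4, 0]
Sum of squared errors = 9
MSE = 9 / 5 = 1.80

1.80


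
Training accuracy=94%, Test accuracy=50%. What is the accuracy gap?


Gap = train_accuracy - test_accuracy
= 94 - 50
= 44%
This large gap strongly indicates overfitting.

44


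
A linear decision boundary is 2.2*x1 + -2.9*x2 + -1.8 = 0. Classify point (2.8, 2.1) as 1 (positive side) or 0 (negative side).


Compute 2.2 * 2.8 + -2.9 * 2.1 + -1.8
= 6.16 + -6.09 + -1.8
= -1.73
Since -1.73 < 0, the point is on the negative side.

0


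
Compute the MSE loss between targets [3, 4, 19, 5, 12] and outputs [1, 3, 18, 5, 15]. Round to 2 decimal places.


Differences: [2, 1, 1, 0, -3]
Squared errors: [4, 1, 1, 0, 9]
Sum of squared errors = 15
MSE = 15 / 5 = 3.00

3.00


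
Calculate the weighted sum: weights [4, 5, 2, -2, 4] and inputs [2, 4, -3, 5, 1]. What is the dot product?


Element-wise products:
4 * 2 = 8
5 * 4 = 20
2 * -3 = -6
-2 * 5 = -10
4 * 1 = 4
Sum = 8 + 20 + -6 + -10 + 4
= 16

16


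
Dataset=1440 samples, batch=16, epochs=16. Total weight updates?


Iterations per epoch = 1440 / 16 = 90
Total updates = iterations_per_epoch * epochs
= 90 * 16
= 1440

1440


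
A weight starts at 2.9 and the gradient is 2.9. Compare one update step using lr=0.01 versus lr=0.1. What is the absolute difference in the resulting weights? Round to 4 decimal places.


With lr=0.01: w_new = 2.9 - 0.01 * 2.9 = 2.871
With lr=0.1: w_new = 2.9 - 0.1 * 2.9 = 2.61
Absolute difference = |2.871 - 2.61|
= 0.2610

0.2610


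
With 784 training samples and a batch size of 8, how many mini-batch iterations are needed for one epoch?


Iterations per epoch = dataset_size / batch_size
= 784 / 8
= 98

98


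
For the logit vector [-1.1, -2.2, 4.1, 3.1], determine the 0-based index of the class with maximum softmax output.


Softmax is a monotonic transformation, so it preserves the argmax.
We need to find the index of the maximum logit.
Index 0: -1.1
Index 1: -2.2
Index 2: 4.1
Index 3: 3.1
Maximum logit = 4.1 at index 2

2


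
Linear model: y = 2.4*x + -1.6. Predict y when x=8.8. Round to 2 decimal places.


y = 2.4 * 8.8 + (-1.6)
= 21.12 + (-1.6)
= 19.52

19.52


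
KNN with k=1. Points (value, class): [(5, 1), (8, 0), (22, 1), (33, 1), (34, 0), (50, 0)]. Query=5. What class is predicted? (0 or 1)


Distances from query 5:
Point 5 (class 1): distance = 0
K=1 nearest neighbors: classes = [1]
Votes for class 1: 1 / 1
Majority vote => class 1

1


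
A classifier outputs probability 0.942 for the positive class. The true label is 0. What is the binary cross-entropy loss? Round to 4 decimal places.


For y=0: Loss = -log(1-p)
= -log(1 - 0.942)
= -log(0.058)
= -(-2.8473)
= 2.8473

2.8473


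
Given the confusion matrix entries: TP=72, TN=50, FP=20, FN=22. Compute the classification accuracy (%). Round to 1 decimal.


Accuracy = (TP + TN) / (TP + TN + FP + FN) * 100
= (72 + 50) / (72 + 50 + 20 + 22)
= 122 / 164
= 0.7439
= 74.4%

74.4


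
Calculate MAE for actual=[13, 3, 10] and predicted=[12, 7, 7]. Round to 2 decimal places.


Absolute errors: [1, 4, 3]
Sum of absolute errors = 8
MAE = 8 / 3 = 2.67

2.67


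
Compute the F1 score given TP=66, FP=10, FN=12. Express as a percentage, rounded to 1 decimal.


Precision = TP / (TP + FP) = 66 / 76 = 0.8684
Recall = TP / (TP + FN) = 66 / 78 = 0.8462
F1 = 2 * P * R / (P + R)
= 2 * 0.8684 * 0.8462 / (0.8684 + 0.8462)
= 1.4696 / 1.7146
= 0.8571
As percentage: 85.7%

85.7


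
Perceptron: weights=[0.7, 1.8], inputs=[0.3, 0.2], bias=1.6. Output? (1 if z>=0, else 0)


z = w . x + b
= 0.7*0.3 + 1.8*0.2 + 1.6
= 0.21 + 0.36 + 1.6
= 0.57 + 1.6
= 2.17
Since z = 2.17 >= 0, output = 1

1


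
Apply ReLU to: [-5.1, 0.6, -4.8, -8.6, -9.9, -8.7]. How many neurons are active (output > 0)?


ReLU(x) = max(0, x) for each element:
ReLU(-5.1) = 0
ReLU(0.6) = 0.6
ReLU(-4.8) = 0
ReLU(-8.6) = 0
ReLU(-9.9) = 0
ReLU(-8.7) = 0
Active neurons (>0): 1

1


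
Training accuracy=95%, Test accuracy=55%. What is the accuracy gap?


Gap = train_accuracy - test_accuracy
= 95 - 55
= 40%
This large gap strongly indicates overfitting.

40


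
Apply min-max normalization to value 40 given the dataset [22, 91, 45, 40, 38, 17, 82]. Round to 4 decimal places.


Min = 17, Max = 91
Range = 91 - 17 = 74
Scaled = (x - min) / (max - min)
= (40 - 17) / 74
= 23 / 74
= 0.3108

0.3108


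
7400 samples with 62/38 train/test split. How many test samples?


Train samples = 7400 * 62% = 4588
Test samples = 7400 - 4588
= 2812

2812


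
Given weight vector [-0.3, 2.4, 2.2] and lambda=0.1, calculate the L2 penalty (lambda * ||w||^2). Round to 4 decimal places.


Squaring each weight:
(-0.3)^2 = 0.09
2.4^2 = 5.76
2.2^2 = 4.84
Sum of squares = 10.69
Penalty = 0.1 * 10.69 = 1.0690

1.0690


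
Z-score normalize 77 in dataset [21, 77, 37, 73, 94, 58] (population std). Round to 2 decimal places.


Mean = (21 + 77 + 37 + 73 + 94 + 58) / 6 = 60.0
Variance = sum((x_i - mean)^2) / n = 611.3333
Std = sqrt(611.3333) = 24.7252
Z = (x - mean) / std
= (77 - 60.0) / 24.7252
= 17.0 / 24.7252
= 0.69

0.69


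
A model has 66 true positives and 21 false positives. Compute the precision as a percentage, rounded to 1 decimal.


Precision = TP / (TP + FP) * 100
= 66 / (66 + 21)
= 66 / 87
= 0.7586
= 75.9%

75.9


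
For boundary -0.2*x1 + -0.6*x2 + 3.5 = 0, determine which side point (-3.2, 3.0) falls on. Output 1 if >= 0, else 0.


Compute -0.2 * -3.2 + -0.6 * 3.0 + 3.5
= 0.64 + -1.8 + 3.5
= 2.34
Since 2.34 >= 0, the point is on the positive side.

1


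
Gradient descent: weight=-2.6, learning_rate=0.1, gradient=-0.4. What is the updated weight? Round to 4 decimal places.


w_new = w_old - lr * gradient
= -2.6 - 0.1 * -0.4
= -2.6 - (-0.04)
= -2.5600

-2.5600


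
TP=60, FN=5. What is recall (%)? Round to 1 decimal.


Recall = TP / (TP + FN) * 100
= 60 / (60 + 5)
= 60 / 65
= 0.9231
= 92.3%

92.3


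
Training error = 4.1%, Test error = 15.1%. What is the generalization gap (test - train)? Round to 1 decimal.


Generalization gap = test_error - train_error
= 15.1 - 4.1
= 11.0%
A large gap suggests overfitting.

11.0


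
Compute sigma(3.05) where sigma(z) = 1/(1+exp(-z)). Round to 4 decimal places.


sigmoid(z) = 1 / (1 + exp(-z))
exp(-(3.05)) = exp(-3.05) = 0.0474
1 + 0.0474 = 1.0474
1 / 1.0474 = 0.9548

0.9548


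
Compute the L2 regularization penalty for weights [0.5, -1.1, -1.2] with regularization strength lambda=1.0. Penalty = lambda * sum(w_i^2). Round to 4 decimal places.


Squaring each weight:
0.5^2 = 0.25
(-1.1)^2 = 1.21
(-1.2)^2 = 1.44
Sum of squares = 2.9
Penalty = 1.0 * 2.9 = 2.9000

2.9000


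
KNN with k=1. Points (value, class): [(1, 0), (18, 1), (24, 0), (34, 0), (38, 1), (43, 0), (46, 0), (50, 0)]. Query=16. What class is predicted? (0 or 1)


Distances from query 16:
Point 18 (class 1): distance = 2
K=1 nearest neighbors: classes = [1]
Votes for class 1: 1 / 1
Majority vote => class 1

1


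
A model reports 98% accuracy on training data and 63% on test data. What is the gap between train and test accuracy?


Gap = train_accuracy - test_accuracy
= 98 - 63
= 35%
This large gap strongly indicates overfitting.

35


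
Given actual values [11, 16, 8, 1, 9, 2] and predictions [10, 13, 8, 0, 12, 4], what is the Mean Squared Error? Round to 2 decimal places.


Differences: [1, 3, 0, 1, -3, -2]
Squared errors: [1, 9, 0, 1, 9, 4]
Sum of squared errors = 24
MSE = 24 / 6 = 4.00

4.00


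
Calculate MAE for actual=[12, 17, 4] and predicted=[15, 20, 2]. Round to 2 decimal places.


Absolute errors: [3, 3, 2]
Sum of absolute errors = 8
MAE = 8 / 3 = 2.67

2.67


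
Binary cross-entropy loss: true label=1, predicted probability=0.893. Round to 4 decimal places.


For y=1: Loss = -log(p)
= -log(0.893)
= -(-0.1132)
= 0.1132

0.1132


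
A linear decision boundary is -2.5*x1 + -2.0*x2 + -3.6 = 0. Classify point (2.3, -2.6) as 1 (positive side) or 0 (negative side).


Compute -2.5 * 2.3 + -2.0 * -2.6 + -3.6
= -5.75 + 5.2 + -3.6
= -4.15
Since -4.15 < 0, the point is on the negative side.

0


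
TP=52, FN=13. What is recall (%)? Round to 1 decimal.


Recall = TP / (TP + FN) * 100
= 52 / (52 + 13)
= 52 / 65
= 0.8
= 80.0%

80.0


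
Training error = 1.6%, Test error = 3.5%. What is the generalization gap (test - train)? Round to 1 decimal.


Generalization gap = test_error - train_error
= 3.5 - 1.6
= 1.9%
A small gap suggests good generalization.

1.9


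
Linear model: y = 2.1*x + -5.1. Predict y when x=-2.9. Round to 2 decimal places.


y = 2.1 * -2.9 + (-5.1)
= -6.09 + (-5.1)
= -11.19

-11.19


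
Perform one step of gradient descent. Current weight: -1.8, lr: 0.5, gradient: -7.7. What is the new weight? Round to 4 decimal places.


w_new = w_old - lr * gradient
= -1.8 - 0.5 * -7.7
= -1.8 - (-3.85)
= 2.0500

2.0500


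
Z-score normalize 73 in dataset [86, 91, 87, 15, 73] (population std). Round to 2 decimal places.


Mean = (86 + 91 + 87 + 15 + 73) / 5 = 70.4
Variance = sum((x_i - mean)^2) / n = 803.84
Std = sqrt(803.84) = 28.3521
Z = (x - mean) / std
= (73 - 70.4) / 28.3521
= 2.6 / 28.3521
= 0.09

0.09


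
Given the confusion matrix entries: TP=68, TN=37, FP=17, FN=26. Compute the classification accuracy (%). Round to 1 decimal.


Accuracy = (TP + TN) / (TP + TN + FP + FN) * 100
= (68 + 37) / (68 + 37 + 17 + 26)
= 105 / 148
= 0.7095
= 70.9%

70.9


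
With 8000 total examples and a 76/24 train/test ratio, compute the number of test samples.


Train samples = 8000 * 76% = 6080
Test samples = 8000 - 6080
= 1920

1920


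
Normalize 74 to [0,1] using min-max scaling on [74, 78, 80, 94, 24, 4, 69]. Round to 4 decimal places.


Min = 4, Max = 94
Range = 94 - 4 = 90
Scaled = (x - min) / (max - min)
= (74 - 4) / 90
= 70 / 90
= 0.7778

0.7778


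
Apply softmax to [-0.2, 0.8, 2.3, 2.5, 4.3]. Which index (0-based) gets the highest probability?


Softmax is a monotonic transformation, so it preserves the argmax.
We need to find the index of the maximum logit.
Index 0: -0.2
Index 1: 0.8
Index 2: 2.3
Index 3: 2.5
Index 4: 4.3
Maximum logit = 4.3 at index 4

4


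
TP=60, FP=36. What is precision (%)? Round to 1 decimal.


Precision = TP / (TP + FP) * 100
= 60 / (60 + 36)
= 60 / 96
= 0.625
= 62.5%

62.5


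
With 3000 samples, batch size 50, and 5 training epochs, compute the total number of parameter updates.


Iterations per epoch = 3000 / 50 = 60
Total updates = iterations_per_epoch * epochs
= 60 * 5
= 300

300


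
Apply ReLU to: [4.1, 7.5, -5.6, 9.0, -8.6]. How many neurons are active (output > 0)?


ReLU(x) = max(0, x) for each element:
ReLU(4.1) = 4.1
ReLU(7.5) = 7.5
ReLU(-5.6) = 0
ReLU(9.0) = 9.0
ReLU(-8.6) = 0
Active neurons (>0): 3

3


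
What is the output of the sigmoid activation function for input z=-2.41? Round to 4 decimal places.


sigmoid(z) = 1 / (1 + exp(-z))
exp(-(-2.41)) = exp(2.41) = 11.134
1 + 11.134 = 12.134
1 / 12.134 = 0.0824

0.0824


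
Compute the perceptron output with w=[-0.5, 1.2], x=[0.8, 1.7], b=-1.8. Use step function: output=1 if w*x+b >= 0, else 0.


z = w . x + b
= -0.5*0.8 + 1.2*1.7 + -1.8
= -0.4 + 2.04 + -1.8
= 1.64 + -1.8
= -0.16
Since z = -0.16 < 0, output = 0

0


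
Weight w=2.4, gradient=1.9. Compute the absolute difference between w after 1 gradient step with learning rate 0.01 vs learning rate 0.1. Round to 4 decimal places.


With lr=0.01: w_new = 2.4 - 0.01 * 1.9 = 2.381
With lr=0.1: w_new = 2.4 - 0.1 * 1.9 = 2.21
Absolute difference = |2.381 - 2.21|
= 0.1710

0.1710


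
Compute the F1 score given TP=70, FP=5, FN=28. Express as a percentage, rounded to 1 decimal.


Precision = TP / (TP + FP) = 70 / 75 = 0.9333
Recall = TP / (TP + FN) = 70 / 98 = 0.7143
F1 = 2 * P * R / (P + R)
= 2 * 0.9333 * 0.7143 / (0.9333 + 0.7143)
= 1.3333 / 1.6476
= 0.8092
As percentage: 80.9%

80.9


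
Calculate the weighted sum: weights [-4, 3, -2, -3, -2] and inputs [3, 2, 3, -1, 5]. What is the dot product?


Element-wise products:
-4 * 3 = -12
3 * 2 = 6
-2 * 3 = -6
-3 * -1 = 3
-2 * 5 = -10
Sum = -12 + 6 + -6 + 3 + -10
= -19

-19


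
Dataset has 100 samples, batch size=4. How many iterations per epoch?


Iterations per epoch = dataset_size / batch_size
= 100 / 4
= 25

25


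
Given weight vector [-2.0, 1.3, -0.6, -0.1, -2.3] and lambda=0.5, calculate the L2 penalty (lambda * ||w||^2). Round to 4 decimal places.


Squaring each weight:
(-2.0)^2 = 4.0
1.3^2 = 1.69
(-0.6)^2 = 0.36
(-0.1)^2 = 0.01
(-2.3)^2 = 5.29
Sum of squares = 11.35
Penalty = 0.5 * 11.35 = 5.6750

5.6750


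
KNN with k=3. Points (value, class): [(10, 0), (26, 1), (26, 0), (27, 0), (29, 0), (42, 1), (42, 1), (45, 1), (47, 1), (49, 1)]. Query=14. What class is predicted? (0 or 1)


Distances from query 14:
Point 10 (class 0): distance = 4
Point 26 (class 0): distance = 12
Point 26 (class 1): distance = 12
K=3 nearest neighbors: classes = [0, 0, 1]
Votes for class 1: 1 / 3
Majority vote => class 0

0


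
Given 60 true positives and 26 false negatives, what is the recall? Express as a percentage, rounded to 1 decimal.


Recall = TP / (TP + FN) * 100
= 60 / (60 + 26)
= 60 / 86
= 0.6977
= 69.8%

69.8


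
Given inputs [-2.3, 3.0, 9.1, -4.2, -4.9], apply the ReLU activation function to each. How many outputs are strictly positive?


ReLU(x) = max(0, x) for each element:
ReLU(-2.3) = 0
ReLU(3.0) = 3.0
ReLU(9.1) = 9.1
ReLU(-4.2) = 0
ReLU(-4.9) = 0
Active neurons (>0): 2

2


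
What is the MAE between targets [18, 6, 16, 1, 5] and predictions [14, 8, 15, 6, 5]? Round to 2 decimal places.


Absolute errors: [4, 2, 1, 5, 0]
Sum of absolute errors = 12
MAE = 12 / 5 = 2.40

2.40


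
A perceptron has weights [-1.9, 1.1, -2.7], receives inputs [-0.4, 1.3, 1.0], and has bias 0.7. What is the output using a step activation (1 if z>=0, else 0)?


z = w . x + b
= -1.9*-0.4 + 1.1*1.3 + -2.7*1.0 + 0.7
= 0.76 + 1.43 + -2.7 + 0.7
= -0.51 + 0.7
= 0.19
Since z = 0.19 >= 0, output = 1

1


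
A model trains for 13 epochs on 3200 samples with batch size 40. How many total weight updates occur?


Iterations per epoch = 3200 / 40 = 80
Total updates = iterations_per_epoch * epochs
= 80 * 13
= 1040

1040


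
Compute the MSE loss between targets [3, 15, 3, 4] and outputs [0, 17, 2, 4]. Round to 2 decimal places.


Differences: [3, -2, 1, 0]
Squared errors: [9, 4, 1, 0]
Sum of squared errors = 14
MSE = 14 / 4 = 3.50

3.50


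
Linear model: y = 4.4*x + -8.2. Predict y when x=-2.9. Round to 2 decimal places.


y = 4.4 * -2.9 + (-8.2)
= -12.76 + (-8.2)
= -20.96

-20.96


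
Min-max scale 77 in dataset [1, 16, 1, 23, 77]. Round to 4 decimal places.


Min = 1, Max = 77
Range = 77 - 1 = 76
Scaled = (x - min) / (max - min)
= (77 - 1) / 76
= 76 / 76
= 1.0000

1.0000


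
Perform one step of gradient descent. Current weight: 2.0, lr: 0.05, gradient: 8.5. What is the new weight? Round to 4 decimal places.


w_new = w_old - lr * gradient
= 2.0 - 0.05 * 8.5
= 2.0 - (0.425)
= 1.5750

1.5750


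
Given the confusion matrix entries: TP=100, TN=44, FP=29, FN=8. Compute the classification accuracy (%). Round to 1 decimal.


Accuracy = (TP + TN) / (TP + TN + FP + FN) * 100
= (100 + 44) / (100 + 44 + 29 + 8)
= 144 / 181
= 0.7956
= 79.6%

79.6
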